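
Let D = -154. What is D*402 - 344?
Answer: -62252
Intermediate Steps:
D*402 - 344 = -154*402 - 344 = -61908 - 344 = -62252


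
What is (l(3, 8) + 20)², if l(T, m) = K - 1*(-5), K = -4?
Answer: 441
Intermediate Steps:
l(T, m) = 1 (l(T, m) = -4 - 1*(-5) = -4 + 5 = 1)
(l(3, 8) + 20)² = (1 + 20)² = 21² = 441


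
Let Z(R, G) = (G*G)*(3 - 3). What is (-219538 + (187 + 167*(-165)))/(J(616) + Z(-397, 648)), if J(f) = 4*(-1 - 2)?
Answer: 41151/2 ≈ 20576.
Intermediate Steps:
J(f) = -12 (J(f) = 4*(-3) = -12)
Z(R, G) = 0 (Z(R, G) = G**2*0 = 0)
(-219538 + (187 + 167*(-165)))/(J(616) + Z(-397, 648)) = (-219538 + (187 + 167*(-165)))/(-12 + 0) = (-219538 + (187 - 27555))/(-12) = (-219538 - 27368)*(-1/12) = -246906*(-1/12) = 41151/2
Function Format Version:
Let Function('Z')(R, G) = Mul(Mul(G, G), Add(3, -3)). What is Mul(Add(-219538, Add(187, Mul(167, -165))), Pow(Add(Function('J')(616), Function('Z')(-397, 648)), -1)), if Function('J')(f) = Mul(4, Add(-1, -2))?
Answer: Rational(41151, 2) ≈ 20576.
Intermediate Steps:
Function('J')(f) = -12 (Function('J')(f) = Mul(4, -3) = -12)
Function('Z')(R, G) = 0 (Function('Z')(R, G) = Mul(Pow(G, 2), 0) = 0)
Mul(Add(-219538, Add(187, Mul(167, -165))), Pow(Add(Function('J')(616), Function('Z')(-397, 648)), -1)) = Mul(Add(-219538, Add(187, Mul(167, -165))), Pow(Add(-12, 0), -1)) = Mul(Add(-219538, Add(187, -27555)), Pow(-12, -1)) = Mul(Add(-219538, -27368), Rational(-1, 12)) = Mul(-246906, Rational(-1, 12)) = Rational(41151, 2)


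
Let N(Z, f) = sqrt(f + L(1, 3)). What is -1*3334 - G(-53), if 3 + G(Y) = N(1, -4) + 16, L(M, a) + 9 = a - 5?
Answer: -3347 - I*sqrt(15) ≈ -3347.0 - 3.873*I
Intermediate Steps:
L(M, a) = -14 + a (L(M, a) = -9 + (a - 5) = -9 + (-5 + a) = -14 + a)
N(Z, f) = sqrt(-11 + f) (N(Z, f) = sqrt(f + (-14 + 3)) = sqrt(f - 11) = sqrt(-11 + f))
G(Y) = 13 + I*sqrt(15) (G(Y) = -3 + (sqrt(-11 - 4) + 16) = -3 + (sqrt(-15) + 16) = -3 + (I*sqrt(15) + 16) = -3 + (16 + I*sqrt(15)) = 13 + I*sqrt(15))
-1*3334 - G(-53) = -1*3334 - (13 + I*sqrt(15)) = -3334 + (-13 - I*sqrt(15)) = -3347 - I*sqrt(15)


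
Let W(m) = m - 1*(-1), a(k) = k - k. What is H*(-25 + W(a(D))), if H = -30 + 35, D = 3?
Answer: -120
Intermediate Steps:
H = 5
a(k) = 0
W(m) = 1 + m (W(m) = m + 1 = 1 + m)
H*(-25 + W(a(D))) = 5*(-25 + (1 + 0)) = 5*(-25 + 1) = 5*(-24) = -120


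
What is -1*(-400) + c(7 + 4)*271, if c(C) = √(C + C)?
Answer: 400 + 271*√22 ≈ 1671.1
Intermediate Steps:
c(C) = √2*√C (c(C) = √(2*C) = √2*√C)
-1*(-400) + c(7 + 4)*271 = -1*(-400) + (√2*√(7 + 4))*271 = 400 + (√2*√11)*271 = 400 + √22*271 = 400 + 271*√22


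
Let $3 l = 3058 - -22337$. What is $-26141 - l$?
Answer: $-34606$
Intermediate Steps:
$l = 8465$ ($l = \frac{3058 - -22337}{3} = \frac{3058 + 22337}{3} = \frac{1}{3} \cdot 25395 = 8465$)
$-26141 - l = -26141 - 8465 = -34606$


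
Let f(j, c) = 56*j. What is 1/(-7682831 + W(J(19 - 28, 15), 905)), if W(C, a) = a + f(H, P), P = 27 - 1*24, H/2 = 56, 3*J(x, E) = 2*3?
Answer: -1/7675654 ≈ -1.3028e-7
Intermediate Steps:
J(x, E) = 2 (J(x, E) = (2*3)/3 = (⅓)*6 = 2)
H = 112 (H = 2*56 = 112)
P = 3 (P = 27 - 24 = 3)
W(C, a) = 6272 + a (W(C, a) = a + 56*112 = a + 6272 = 6272 + a)
1/(-7682831 + W(J(19 - 28, 15), 905)) = 1/(-7682831 + (6272 + 905)) = 1/(-7682831 + 7177) = 1/(-7675654) = -1/7675654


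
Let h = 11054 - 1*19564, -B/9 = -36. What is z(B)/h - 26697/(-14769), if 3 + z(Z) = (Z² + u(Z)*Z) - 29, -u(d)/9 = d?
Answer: 421026281/4189473 ≈ 100.50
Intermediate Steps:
B = 324 (B = -9*(-36) = 324)
h = -8510 (h = 11054 - 19564 = -8510)
u(d) = -9*d
z(Z) = -32 - 8*Z² (z(Z) = -3 + ((Z² + (-9*Z)*Z) - 29) = -3 + ((Z² - 9*Z²) - 29) = -3 + (-8*Z² - 29) = -3 + (-29 - 8*Z²) = -32 - 8*Z²)
z(B)/h - 26697/(-14769) = (-32 - 8*324²)/(-8510) - 26697/(-14769) = (-32 - 8*104976)*(-1/8510) - 26697*(-1/14769) = (-32 - 839808)*(-1/8510) + 8899/4923 = -839840*(-1/8510) + 8899/4923 = 83984/851 + 8899/4923 = 421026281/4189473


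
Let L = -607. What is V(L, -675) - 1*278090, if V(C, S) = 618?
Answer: -277472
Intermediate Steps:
V(L, -675) - 1*278090 = 618 - 1*278090 = 618 - 278090 = -277472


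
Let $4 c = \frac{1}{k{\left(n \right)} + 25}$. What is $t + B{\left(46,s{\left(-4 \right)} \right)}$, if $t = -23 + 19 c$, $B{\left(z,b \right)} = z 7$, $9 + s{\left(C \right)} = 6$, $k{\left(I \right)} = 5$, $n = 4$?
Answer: $\frac{35899}{120} \approx 299.16$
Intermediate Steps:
$s{\left(C \right)} = -3$ ($s{\left(C \right)} = -9 + 6 = -3$)
$B{\left(z,b \right)} = 7 z$
$c = \frac{1}{120}$ ($c = \frac{1}{4 \left(5 + 25\right)} = \frac{1}{4 \cdot 30} = \frac{1}{4} \cdot \frac{1}{30} = \frac{1}{120} \approx 0.0083333$)
$t = - \frac{2741}{120}$ ($t = -23 + 19 \cdot \frac{1}{120} = -23 + \frac{19}{120} = - \frac{2741}{120} \approx -22.842$)
$t + B{\left(46,s{\left(-4 \right)} \right)} = - \frac{2741}{120} + 7 \cdot 46 = - \frac{2741}{120} + 322 = \frac{35899}{120}$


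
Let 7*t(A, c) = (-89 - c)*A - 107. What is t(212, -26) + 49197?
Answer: 330916/7 ≈ 47274.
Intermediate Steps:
t(A, c) = -107/7 + A*(-89 - c)/7 (t(A, c) = ((-89 - c)*A - 107)/7 = (A*(-89 - c) - 107)/7 = (-107 + A*(-89 - c))/7 = -107/7 + A*(-89 - c)/7)
t(212, -26) + 49197 = (-107/7 - 89/7*212 - ⅐*212*(-26)) + 49197 = (-107/7 - 18868/7 + 5512/7) + 49197 = -13463/7 + 49197 = 330916/7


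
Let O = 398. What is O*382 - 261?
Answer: 151775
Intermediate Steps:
O*382 - 261 = 398*382 - 261 = 152036 - 261 = 151775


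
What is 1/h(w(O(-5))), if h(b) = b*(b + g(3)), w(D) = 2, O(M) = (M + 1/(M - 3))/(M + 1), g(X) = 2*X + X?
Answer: 1/22 ≈ 0.045455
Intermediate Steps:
g(X) = 3*X
O(M) = (M + 1/(-3 + M))/(1 + M)
h(b) = b*(9 + b) (h(b) = b*(b + 3*3) = b*(b + 9) = b*(9 + b))
1/h(w(O(-5))) = 1/(2*(9 + 2)) = 1/(2*11) = 1/22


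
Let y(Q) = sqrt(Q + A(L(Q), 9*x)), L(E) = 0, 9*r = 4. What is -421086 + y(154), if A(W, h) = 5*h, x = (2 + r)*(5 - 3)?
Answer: -421086 + sqrt(374) ≈ -4.2107e+5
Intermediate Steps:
r = 4/9 (r = (1/9)*4 = 4/9 ≈ 0.44444)
x = 44/9 (x = (2 + 4/9)*(5 - 3) = (22/9)*2 = 44/9 ≈ 4.8889)
y(Q) = sqrt(220 + Q) (y(Q) = sqrt(Q + 5*(9*(44/9))) = sqrt(Q + 5*44) = sqrt(Q + 220) = sqrt(220 + Q))
-421086 + y(154) = -421086 + sqrt(220 + 154) = -421086 + sqrt(374)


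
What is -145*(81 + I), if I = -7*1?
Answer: -10730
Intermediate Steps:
I = -7
-145*(81 + I) = -145*(81 - 7) = -145*74 = -10730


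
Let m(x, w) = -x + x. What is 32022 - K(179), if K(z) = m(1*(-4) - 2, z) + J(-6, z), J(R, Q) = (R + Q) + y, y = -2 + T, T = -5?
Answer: 31856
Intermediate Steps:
m(x, w) = 0
y = -7 (y = -2 - 5 = -7)
J(R, Q) = -7 + Q + R (J(R, Q) = (R + Q) - 7 = (Q + R) - 7 = -7 + Q + R)
K(z) = -13 + z (K(z) = 0 + (-7 + z - 6) = 0 + (-13 + z) = -13 + z)
32022 - K(179) = 32022 - (-13 + 179) = 32022 - 1*166 = 32022 - 166 = 31856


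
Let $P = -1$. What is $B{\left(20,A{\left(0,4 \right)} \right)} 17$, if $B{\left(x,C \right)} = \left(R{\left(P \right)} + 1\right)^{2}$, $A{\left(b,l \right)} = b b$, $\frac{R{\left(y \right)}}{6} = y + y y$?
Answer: $17$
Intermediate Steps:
$R{\left(y \right)} = 6 y + 6 y^{2}$ ($R{\left(y \right)} = 6 \left(y + y y\right) = 6 \left(y + y^{2}\right) = 6 y + 6 y^{2}$)
$A{\left(b,l \right)} = b^{2}$
$B{\left(x,C \right)} = 1$ ($B{\left(x,C \right)} = \left(6 \left(-1\right) \left(1 - 1\right) + 1\right)^{2} = \left(6 \left(-1\right) 0 + 1\right)^{2} = \left(0 + 1\right)^{2} = 1^{2} = 1$)
$B{\left(20,A{\left(0,4 \right)} \right)} 17 = 1 \cdot 17 = 17$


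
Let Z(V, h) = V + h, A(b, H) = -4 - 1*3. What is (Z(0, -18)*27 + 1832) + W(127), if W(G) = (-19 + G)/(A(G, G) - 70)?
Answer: 103534/77 ≈ 1344.6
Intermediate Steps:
A(b, H) = -7 (A(b, H) = -4 - 3 = -7)
W(G) = 19/77 - G/77 (W(G) = (-19 + G)/(-7 - 70) = (-19 + G)/(-77) = (-19 + G)*(-1/77) = 19/77 - G/77)
(Z(0, -18)*27 + 1832) + W(127) = ((0 - 18)*27 + 1832) + (19/77 - 1/77*127) = (-18*27 + 1832) + (19/77 - 127/77) = (-486 + 1832) - 108/77 = 1346 - 108/77 = 103534/77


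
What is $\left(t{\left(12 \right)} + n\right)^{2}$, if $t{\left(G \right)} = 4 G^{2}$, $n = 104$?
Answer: $462400$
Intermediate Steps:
$\left(t{\left(12 \right)} + n\right)^{2} = \left(4 \cdot 12^{2} + 104\right)^{2} = \left(4 \cdot 144 + 104\right)^{2} = \left(576 + 104\right)^{2} = 680^{2} = 462400$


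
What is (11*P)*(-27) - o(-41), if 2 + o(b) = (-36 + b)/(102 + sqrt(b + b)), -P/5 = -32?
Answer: (-47518*sqrt(82) + 4846759*I)/(sqrt(82) - 102*I) ≈ -47517.0 - 0.06649*I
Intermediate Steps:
P = 160 (P = -5*(-32) = 160)
o(b) = -2 + (-36 + b)/(102 + sqrt(2)*sqrt(b)) (o(b) = -2 + (-36 + b)/(102 + sqrt(b + b)) = -2 + (-36 + b)/(102 + sqrt(2*b)) = -2 + (-36 + b)/(102 + sqrt(2)*sqrt(b)))
(11*P)*(-27) - o(-41) = (11*160)*(-27) - (-240 - 41 - 2*sqrt(2)*sqrt(-41))/(102 + sqrt(2)*sqrt(-41)) = 1760*(-27) - (-240 - 41 - 2*sqrt(2)*I*sqrt(41))/(102 + sqrt(2)*(I*sqrt(41))) = -47520 - (-240 - 41 - 2*I*sqrt(82))/(102 + I*sqrt(82)) = -47520 - (-281 - 2*I*sqrt(82))/(102 + I*sqrt(82))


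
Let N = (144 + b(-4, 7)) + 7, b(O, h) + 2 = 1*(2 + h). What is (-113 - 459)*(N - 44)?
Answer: -65208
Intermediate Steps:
b(O, h) = h (b(O, h) = -2 + 1*(2 + h) = -2 + (2 + h) = h)
N = 158 (N = (144 + 7) + 7 = 151 + 7 = 158)
(-113 - 459)*(N - 44) = (-113 - 459)*(158 - 44) = -572*114 = -65208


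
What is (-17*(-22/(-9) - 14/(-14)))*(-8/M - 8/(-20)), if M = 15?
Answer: 1054/135 ≈ 7.8074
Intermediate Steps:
(-17*(-22/(-9) - 14/(-14)))*(-8/M - 8/(-20)) = (-17*(-22/(-9) - 14/(-14)))*(-8/15 - 8/(-20)) = (-17*(-22*(-1/9) - 14*(-1/14)))*(-8*1/15 - 8*(-1/20)) = (-17*(22/9 + 1))*(-8/15 + 2/5) = -17*31/9*(-2/15) = -527/9*(-2/15) = 1054/135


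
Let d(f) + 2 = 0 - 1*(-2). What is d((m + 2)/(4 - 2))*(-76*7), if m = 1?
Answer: 0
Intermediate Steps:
d(f) = 0 (d(f) = -2 + (0 - 1*(-2)) = -2 + (0 + 2) = -2 + 2 = 0)
d((m + 2)/(4 - 2))*(-76*7) = 0*(-76*7) = 0*(-532) = 0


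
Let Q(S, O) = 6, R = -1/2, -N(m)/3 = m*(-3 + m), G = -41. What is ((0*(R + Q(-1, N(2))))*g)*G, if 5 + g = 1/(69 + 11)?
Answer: 0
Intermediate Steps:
N(m) = -3*m*(-3 + m)
R = -½ (R = -1*½ = -½ ≈ -0.50000)
g = -399/80 (g = -5 + 1/(69 + 11) = -5 + 1/80 = -399/80 ≈ -4.9875)
((0*(R + Q(-1, N(2))))*g)*G = ((0*(-½ + 6))*(-399/80))*(-41) = ((0*(11/2))*(-399/80))*(-41) = (0*(-399/80))*(-41) = 0*(-41) = 0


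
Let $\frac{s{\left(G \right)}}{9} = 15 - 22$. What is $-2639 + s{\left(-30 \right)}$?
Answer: $-2702$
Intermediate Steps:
$s{\left(G \right)} = -63$ ($s{\left(G \right)} = 9 \left(15 - 22\right) = 9 \left(-7\right) = -63$)
$-2639 + s{\left(-30 \right)} = -2639 - 63 = -2702$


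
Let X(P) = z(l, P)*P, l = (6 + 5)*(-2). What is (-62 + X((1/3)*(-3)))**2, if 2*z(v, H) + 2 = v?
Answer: 2500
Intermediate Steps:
l = -22 (l = 11*(-2) = -22)
z(v, H) = -1 + v/2
X(P) = -12*P (X(P) = (-1 + (1/2)*(-22))*P = (-1 - 11)*P = -12*P)
(-62 + X((1/3)*(-3)))**2 = (-62 - 12*1/3*(-3))**2 = (-62 - 12*1*(1/3)*(-3))**2 = (-62 - 4*(-3))**2 = (-62 - 12*(-1))**2 = (-62 + 12)**2 = (-50)**2 = 2500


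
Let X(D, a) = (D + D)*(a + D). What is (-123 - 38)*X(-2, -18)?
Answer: -12880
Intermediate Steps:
X(D, a) = 2*D*(D + a) (X(D, a) = (2*D)*(D + a) = 2*D*(D + a))
(-123 - 38)*X(-2, -18) = (-123 - 38)*(2*(-2)*(-2 - 18)) = -322*(-2)*(-20) = -161*80 = -12880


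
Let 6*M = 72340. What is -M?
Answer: -36170/3 ≈ -12057.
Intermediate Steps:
M = 36170/3 (M = (1/6)*72340 = 36170/3 ≈ 12057.)
-M = -1*36170/3 = -36170/3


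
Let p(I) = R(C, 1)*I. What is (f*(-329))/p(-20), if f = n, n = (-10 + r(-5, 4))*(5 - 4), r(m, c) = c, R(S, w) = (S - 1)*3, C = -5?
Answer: 329/60 ≈ 5.4833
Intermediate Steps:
R(S, w) = -3 + 3*S (R(S, w) = (-1 + S)*3 = -3 + 3*S)
n = -6 (n = (-10 + 4)*(5 - 4) = -6*1 = -6)
f = -6
p(I) = -18*I (p(I) = (-3 + 3*(-5))*I = (-3 - 15)*I = -18*I)
(f*(-329))/p(-20) = (-6*(-329))/((-18*(-20))) = 1974/360 = 1974*(1/360) = 329/60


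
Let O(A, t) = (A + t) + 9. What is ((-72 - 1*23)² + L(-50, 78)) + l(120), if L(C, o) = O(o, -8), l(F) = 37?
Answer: 9141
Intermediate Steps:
O(A, t) = 9 + A + t
L(C, o) = 1 + o (L(C, o) = 9 + o - 8 = 1 + o)
((-72 - 1*23)² + L(-50, 78)) + l(120) = ((-72 - 1*23)² + (1 + 78)) + 37 = ((-72 - 23)² + 79) + 37 = ((-95)² + 79) + 37 = (9025 + 79) + 37 = 9104 + 37 = 9141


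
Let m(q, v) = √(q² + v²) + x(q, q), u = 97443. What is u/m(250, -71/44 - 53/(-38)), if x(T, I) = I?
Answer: -1891736748000/3721 + 9051372*√43681033489/3721 ≈ 194.89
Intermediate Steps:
m(q, v) = q + √(q² + v²) (m(q, v) = √(q² + v²) + q = q + √(q² + v²))
u/m(250, -71/44 - 53/(-38)) = 97443/(250 + √(250² + (-71/44 - 53/(-38))²)) = 97443/(250 + √(62500 + (-71*1/44 - 53*(-1/38))²)) = 97443/(250 + √(62500 + (-71/44 + 53/38)²)) = 97443/(250 + √(62500 + (-183/836)²)) = 97443/(250 + √(62500 + 33489/698896)) = 97443/(250 + √(43681033489/698896)) = 97443/(250 + √43681033489/836)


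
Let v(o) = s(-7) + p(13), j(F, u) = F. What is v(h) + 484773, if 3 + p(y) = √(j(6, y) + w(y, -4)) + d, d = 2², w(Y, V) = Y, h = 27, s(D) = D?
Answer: 484767 + √19 ≈ 4.8477e+5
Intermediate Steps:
d = 4
p(y) = 1 + √(6 + y) (p(y) = -3 + (√(6 + y) + 4) = -3 + (4 + √(6 + y)) = 1 + √(6 + y))
v(o) = -6 + √19 (v(o) = -7 + (1 + √(6 + 13)) = -7 + (1 + √19) = -6 + √19)
v(h) + 484773 = (-6 + √19) + 484773 = 484767 + √19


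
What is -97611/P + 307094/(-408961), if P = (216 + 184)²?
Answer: -89054132171/65433760000 ≈ -1.3610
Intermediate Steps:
P = 160000 (P = 400² = 160000)
-97611/P + 307094/(-408961) = -97611/160000 + 307094/(-408961) = -97611*1/160000 + 307094*(-1/408961) = -97611/160000 - 307094/408961 = -89054132171/65433760000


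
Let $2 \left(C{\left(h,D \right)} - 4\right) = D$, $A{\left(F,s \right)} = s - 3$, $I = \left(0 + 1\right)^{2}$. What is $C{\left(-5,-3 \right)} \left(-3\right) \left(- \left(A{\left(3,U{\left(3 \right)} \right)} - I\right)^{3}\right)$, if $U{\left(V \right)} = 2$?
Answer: $-60$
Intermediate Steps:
$I = 1$ ($I = 1^{2} = 1$)
$A{\left(F,s \right)} = -3 + s$ ($A{\left(F,s \right)} = s - 3 = -3 + s$)
$C{\left(h,D \right)} = 4 + \frac{D}{2}$
$C{\left(-5,-3 \right)} \left(-3\right) \left(- \left(A{\left(3,U{\left(3 \right)} \right)} - I\right)^{3}\right) = \left(4 + \frac{1}{2} \left(-3\right)\right) \left(-3\right) \left(- \left(\left(-3 + 2\right) - 1\right)^{3}\right) = \left(4 - \frac{3}{2}\right) \left(-3\right) \left(- \left(-1 - 1\right)^{3}\right) = \frac{5}{2} \left(-3\right) \left(- \left(-2\right)^{3}\right) = - \frac{15 \left(\left(-1\right) \left(-8\right)\right)}{2} = \left(- \frac{15}{2}\right) 8 = -60$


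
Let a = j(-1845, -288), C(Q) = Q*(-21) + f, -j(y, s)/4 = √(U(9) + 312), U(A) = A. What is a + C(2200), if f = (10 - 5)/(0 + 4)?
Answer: -184795/4 - 4*√321 ≈ -46270.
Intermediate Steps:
f = 5/4 ≈ 1.2500
j(y, s) = -4*√321 (j(y, s) = -4*√(9 + 312) = -4*√321)
C(Q) = 5/4 - 21*Q (C(Q) = Q*(-21) + 5/4 = -21*Q + 5/4 = 5/4 - 21*Q)
a = -4*√321 ≈ -71.666
a + C(2200) = -4*√321 + (5/4 - 21*2200) = -4*√321 + (5/4 - 46200) = -4*√321 - 184795/4 = -184795/4 - 4*√321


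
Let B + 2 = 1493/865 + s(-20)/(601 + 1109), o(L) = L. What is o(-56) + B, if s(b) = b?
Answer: -8325497/147915 ≈ -56.286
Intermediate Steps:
B = -42257/147915 (B = -2 + (1493/865 - 20/(601 + 1109)) = -2 + (1493*(1/865) - 20/1710) = -2 + (1493/865 - 20*1/1710) = -2 + (1493/865 - 2/171) = -2 + 253573/147915 = -42257/147915 ≈ -0.28568)
o(-56) + B = -56 - 42257/147915 = -8325497/147915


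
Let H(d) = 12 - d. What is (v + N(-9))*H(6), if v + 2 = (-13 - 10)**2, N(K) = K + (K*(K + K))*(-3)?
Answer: 192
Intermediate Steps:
N(K) = K - 6*K**2 (N(K) = K + (K*(2*K))*(-3) = K + (2*K**2)*(-3) = K - 6*K**2)
v = 527 (v = -2 + (-13 - 10)**2 = -2 + (-23)**2 = -2 + 529 = 527)
(v + N(-9))*H(6) = (527 - 9*(1 - 6*(-9)))*(12 - 1*6) = (527 - 9*(1 + 54))*(12 - 6) = (527 - 9*55)*6 = (527 - 495)*6 = 32*6 = 192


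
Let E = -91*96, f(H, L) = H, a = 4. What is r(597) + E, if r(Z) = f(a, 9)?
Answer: -8732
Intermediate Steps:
E = -8736
r(Z) = 4
r(597) + E = 4 - 8736 = -8732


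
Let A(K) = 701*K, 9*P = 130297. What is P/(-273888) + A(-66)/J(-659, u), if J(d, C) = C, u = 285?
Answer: -38027484839/234174240 ≈ -162.39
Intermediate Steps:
P = 130297/9 (P = (⅑)*130297 = 130297/9 ≈ 14477.)
P/(-273888) + A(-66)/J(-659, u) = (130297/9)/(-273888) + (701*(-66))/285 = (130297/9)*(-1/273888) - 46266*1/285 = -130297/2464992 - 15422/95 = -38027484839/234174240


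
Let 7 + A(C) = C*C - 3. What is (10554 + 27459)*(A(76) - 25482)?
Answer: -749464308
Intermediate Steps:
A(C) = -10 + C**2 (A(C) = -7 + (C*C - 3) = -7 + (C**2 - 3) = -7 + (-3 + C**2) = -10 + C**2)
(10554 + 27459)*(A(76) - 25482) = (10554 + 27459)*((-10 + 76**2) - 25482) = 38013*((-10 + 5776) - 25482) = 38013*(5766 - 25482) = 38013*(-19716) = -749464308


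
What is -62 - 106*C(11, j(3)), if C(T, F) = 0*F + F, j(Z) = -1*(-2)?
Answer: -274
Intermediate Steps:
j(Z) = 2
C(T, F) = F (C(T, F) = 0 + F = F)
-62 - 106*C(11, j(3)) = -62 - 106*2 = -62 - 212 = -274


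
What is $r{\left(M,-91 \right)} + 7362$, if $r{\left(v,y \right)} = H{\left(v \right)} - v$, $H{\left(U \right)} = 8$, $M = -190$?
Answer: $7560$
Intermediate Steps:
$r{\left(v,y \right)} = 8 - v$
$r{\left(M,-91 \right)} + 7362 = \left(8 - -190\right) + 7362 = \left(8 + 190\right) + 7362 = 198 + 7362 = 7560$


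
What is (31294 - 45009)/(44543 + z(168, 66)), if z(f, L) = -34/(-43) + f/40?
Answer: -2948725/9577818 ≈ -0.30787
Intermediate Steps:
z(f, L) = 34/43 + f/40 (z(f, L) = -34*(-1/43) + f*(1/40) = 34/43 + f/40)
(31294 - 45009)/(44543 + z(168, 66)) = (31294 - 45009)/(44543 + (34/43 + (1/40)*168)) = -13715/(44543 + (34/43 + 21/5)) = -13715/(44543 + 1073/215) = -13715/9577818/215 = -13715*215/9577818 = -2948725/9577818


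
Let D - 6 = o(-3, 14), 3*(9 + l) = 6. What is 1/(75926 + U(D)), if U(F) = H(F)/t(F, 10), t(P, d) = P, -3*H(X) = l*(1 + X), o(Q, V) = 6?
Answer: 36/2733427 ≈ 1.3170e-5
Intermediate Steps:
l = -7 (l = -9 + (⅓)*6 = -9 + 2 = -7)
D = 12 (D = 6 + 6 = 12)
H(X) = 7/3 + 7*X/3 (H(X) = -(-7)*(1 + X)/3 = -(-7 - 7*X)/3 = 7/3 + 7*X/3)
U(F) = (7/3 + 7*F/3)/F
1/(75926 + U(D)) = 1/(75926 + (7/3)*(1 + 12)/12) = 1/(75926 + (7/3)*(1/12)*13) = 1/(75926 + 91/36) = 1/(2733427/36) = 36/2733427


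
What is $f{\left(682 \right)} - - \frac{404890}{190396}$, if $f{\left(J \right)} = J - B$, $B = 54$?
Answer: $\frac{59986789}{95198} \approx 630.13$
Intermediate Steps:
$f{\left(J \right)} = -54 + J$ ($f{\left(J \right)} = J - 54 = -54 + J$)
$f{\left(682 \right)} - - \frac{404890}{190396} = \left(-54 + 682\right) - - \frac{404890}{190396} = 628 - \left(-404890\right) \frac{1}{190396} = 628 - - \frac{202445}{95198} = 628 + \frac{202445}{95198} = \frac{59986789}{95198}$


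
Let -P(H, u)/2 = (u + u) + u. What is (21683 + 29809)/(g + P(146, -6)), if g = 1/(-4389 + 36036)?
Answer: 1629567324/1139293 ≈ 1430.3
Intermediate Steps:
P(H, u) = -6*u (P(H, u) = -2*((u + u) + u) = -2*(2*u + u) = -6*u)
g = 1/31647 ≈ 3.1599e-5
(21683 + 29809)/(g + P(146, -6)) = (21683 + 29809)/(1/31647 - 6*(-6)) = 51492/(1/31647 + 36) = 51492/(1139293/31647) = 51492*(31647/1139293) = 1629567324/1139293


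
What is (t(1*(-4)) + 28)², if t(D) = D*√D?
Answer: 720 - 448*I ≈ 720.0 - 448.0*I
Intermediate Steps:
t(D) = D^(3/2)
(t(1*(-4)) + 28)² = ((1*(-4))^(3/2) + 28)² = ((-4)^(3/2) + 28)² = (-8*I + 28)² = (28 - 8*I)²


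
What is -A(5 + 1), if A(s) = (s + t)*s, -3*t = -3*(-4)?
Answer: -12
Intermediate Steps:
t = -4 (t = -(-1)*(-4) = -1/3*12 = -4)
A(s) = s*(-4 + s) (A(s) = (s - 4)*s = (-4 + s)*s = s*(-4 + s))
-A(5 + 1) = -(5 + 1)*(-4 + (5 + 1)) = -6*(-4 + 6) = -6*2 = -1*12 = -12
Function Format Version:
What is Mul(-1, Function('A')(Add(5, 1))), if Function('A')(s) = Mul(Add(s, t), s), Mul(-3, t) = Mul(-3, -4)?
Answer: -12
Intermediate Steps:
t = -4 (t = Mul(Rational(-1, 3), Mul(-3, -4)) = Mul(Rational(-1, 3), 12) = -4)
Function('A')(s) = Mul(s, Add(-4, s)) (Function('A')(s) = Mul(Add(s, -4), s) = Mul(Add(-4, s), s) = Mul(s, Add(-4, s)))
Mul(-1, Function('A')(Add(5, 1))) = Mul(-1, Mul(Add(5, 1), Add(-4, Add(5, 1)))) = Mul(-1, Mul(6, Add(-4, 6))) = Mul(-1, Mul(6, 2)) = Mul(-1, 12) = -12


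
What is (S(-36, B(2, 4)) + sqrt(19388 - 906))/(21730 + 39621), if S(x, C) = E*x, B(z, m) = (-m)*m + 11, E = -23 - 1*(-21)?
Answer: 72/61351 + sqrt(18482)/61351 ≈ 0.0033895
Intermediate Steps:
E = -2 (E = -23 + 21 = -2)
B(z, m) = 11 - m**2 (B(z, m) = -m**2 + 11 = 11 - m**2)
S(x, C) = -2*x
(S(-36, B(2, 4)) + sqrt(19388 - 906))/(21730 + 39621) = (-2*(-36) + sqrt(19388 - 906))/(21730 + 39621) = (72 + sqrt(18482))/61351 = (72 + sqrt(18482))*(1/61351) = 72/61351 + sqrt(18482)/61351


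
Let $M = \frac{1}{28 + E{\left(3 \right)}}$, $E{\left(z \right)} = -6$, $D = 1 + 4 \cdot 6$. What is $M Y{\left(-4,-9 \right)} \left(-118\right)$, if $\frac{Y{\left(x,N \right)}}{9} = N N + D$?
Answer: $- \frac{56286}{11} \approx -5116.9$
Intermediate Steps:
$D = 25$ ($D = 1 + 24 = 25$)
$M = \frac{1}{22}$ ($M = \frac{1}{28 - 6} = \frac{1}{22} \approx 0.045455$)
$Y{\left(x,N \right)} = 225 + 9 N^{2}$ ($Y{\left(x,N \right)} = 9 \left(N N + 25\right) = 9 \left(N^{2} + 25\right) = 9 \left(25 + N^{2}\right) = 225 + 9 N^{2}$)
$M Y{\left(-4,-9 \right)} \left(-118\right) = \frac{225 + 9 \left(-9\right)^{2}}{22} \left(-118\right) = \frac{225 + 9 \cdot 81}{22} \left(-118\right) = \frac{225 + 729}{22} \left(-118\right) = \frac{1}{22} \cdot 954 \left(-118\right) = \frac{477}{11} \left(-118\right) = - \frac{56286}{11}$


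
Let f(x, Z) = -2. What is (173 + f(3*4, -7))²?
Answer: 29241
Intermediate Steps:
(173 + f(3*4, -7))² = (173 - 2)² = 171² = 29241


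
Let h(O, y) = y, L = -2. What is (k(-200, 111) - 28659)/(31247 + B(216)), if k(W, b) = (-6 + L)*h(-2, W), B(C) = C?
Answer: -27059/31463 ≈ -0.86003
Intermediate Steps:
k(W, b) = -8*W (k(W, b) = (-6 - 2)*W = -8*W)
(k(-200, 111) - 28659)/(31247 + B(216)) = (-8*(-200) - 28659)/(31247 + 216) = (1600 - 28659)/31463 = -27059*1/31463 = -27059/31463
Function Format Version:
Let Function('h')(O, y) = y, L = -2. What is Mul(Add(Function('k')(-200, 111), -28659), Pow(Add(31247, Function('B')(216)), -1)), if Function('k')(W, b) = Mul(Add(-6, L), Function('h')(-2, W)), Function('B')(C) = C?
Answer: Rational(-27059, 31463) ≈ -0.86003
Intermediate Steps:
Function('k')(W, b) = Mul(-8, W) (Function('k')(W, b) = Mul(Add(-6, -2), W) = Mul(-8, W))
Mul(Add(Function('k')(-200, 111), -28659), Pow(Add(31247, Function('B')(216)), -1)) = Mul(Add(Mul(-8, -200), -28659), Pow(Add(31247, 216), -1)) = Mul(Add(1600, -28659), Pow(31463, -1)) = Mul(-27059, Rational(1, 31463)) = Rational(-27059, 31463)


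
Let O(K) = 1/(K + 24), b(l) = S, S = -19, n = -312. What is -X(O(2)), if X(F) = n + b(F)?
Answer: 331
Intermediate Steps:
b(l) = -19
O(K) = 1/(24 + K)
X(F) = -331 (X(F) = -312 - 19 = -331)
-X(O(2)) = -1*(-331) = 331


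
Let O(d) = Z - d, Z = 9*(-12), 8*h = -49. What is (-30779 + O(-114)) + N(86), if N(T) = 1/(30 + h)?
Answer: -5877635/191 ≈ -30773.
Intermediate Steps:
h = -49/8 (h = (1/8)*(-49) = -49/8 ≈ -6.1250)
N(T) = 8/191 (N(T) = 1/(30 - 49/8) = 1/(191/8) = 8/191)
Z = -108
O(d) = -108 - d
(-30779 + O(-114)) + N(86) = (-30779 + (-108 - 1*(-114))) + 8/191 = (-30779 + (-108 + 114)) + 8/191 = (-30779 + 6) + 8/191 = -30773 + 8/191 = -5877635/191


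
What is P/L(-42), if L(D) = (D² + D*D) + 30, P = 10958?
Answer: 5479/1779 ≈ 3.0798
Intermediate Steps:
L(D) = 30 + 2*D² (L(D) = (D² + D²) + 30 = 2*D² + 30 = 30 + 2*D²)
P/L(-42) = 10958/(30 + 2*(-42)²) = 10958/(30 + 2*1764) = 10958/(30 + 3528) = 10958/3558 = 10958*(1/3558) = 5479/1779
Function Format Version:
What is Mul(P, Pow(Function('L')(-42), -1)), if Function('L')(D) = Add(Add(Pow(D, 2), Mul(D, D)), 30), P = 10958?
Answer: Rational(5479, 1779) ≈ 3.0798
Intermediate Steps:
Function('L')(D) = Add(30, Mul(2, Pow(D, 2))) (Function('L')(D) = Add(Add(Pow(D, 2), Pow(D, 2)), 30) = Add(Mul(2, Pow(D, 2)), 30) = Add(30, Mul(2, Pow(D, 2))))
Mul(P, Pow(Function('L')(-42), -1)) = Mul(10958, Pow(Add(30, Mul(2, Pow(-42, 2))), -1)) = Mul(10958, Pow(Add(30, Mul(2, 1764)), -1)) = Mul(10958, Pow(Add(30, 3528), -1)) = Mul(10958, Pow(3558, -1)) = Mul(10958, Rational(1, 3558)) = Rational(5479, 1779)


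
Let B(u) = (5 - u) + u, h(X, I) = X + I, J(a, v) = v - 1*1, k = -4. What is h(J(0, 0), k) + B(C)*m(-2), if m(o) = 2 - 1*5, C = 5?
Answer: -20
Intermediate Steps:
m(o) = -3 (m(o) = 2 - 5 = -3)
J(a, v) = -1 + v (J(a, v) = v - 1 = -1 + v)
h(X, I) = I + X
B(u) = 5
h(J(0, 0), k) + B(C)*m(-2) = (-4 + (-1 + 0)) + 5*(-3) = (-4 - 1) - 15 = -5 - 15 = -20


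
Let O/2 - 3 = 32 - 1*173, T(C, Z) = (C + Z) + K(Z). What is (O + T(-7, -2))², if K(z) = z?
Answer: 82369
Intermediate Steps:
T(C, Z) = C + 2*Z (T(C, Z) = (C + Z) + Z = C + 2*Z)
O = -276 (O = 6 + 2*(32 - 1*173) = 6 + 2*(32 - 173) = 6 + 2*(-141) = 6 - 282 = -276)
(O + T(-7, -2))² = (-276 + (-7 + 2*(-2)))² = (-276 + (-7 - 4))² = (-276 - 11)² = (-287)² = 82369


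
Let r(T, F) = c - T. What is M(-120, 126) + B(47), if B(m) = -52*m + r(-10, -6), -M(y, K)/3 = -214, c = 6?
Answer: -1786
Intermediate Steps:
M(y, K) = 642 (M(y, K) = -3*(-214) = 642)
r(T, F) = 6 - T
B(m) = 16 - 52*m (B(m) = -52*m + (6 - 1*(-10)) = -52*m + (6 + 10) = -52*m + 16 = 16 - 52*m)
M(-120, 126) + B(47) = 642 + (16 - 52*47) = 642 + (16 - 2444) = 642 - 2428 = -1786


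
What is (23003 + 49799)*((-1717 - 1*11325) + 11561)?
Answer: -107819762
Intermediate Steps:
(23003 + 49799)*((-1717 - 1*11325) + 11561) = 72802*((-1717 - 11325) + 11561) = 72802*(-13042 + 11561) = 72802*(-1481) = -107819762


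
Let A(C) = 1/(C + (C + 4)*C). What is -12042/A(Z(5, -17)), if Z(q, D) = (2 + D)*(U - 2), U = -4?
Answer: -102959100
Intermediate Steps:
Z(q, D) = -12 - 6*D (Z(q, D) = (2 + D)*(-4 - 2) = (2 + D)*(-6) = -12 - 6*D)
A(C) = 1/(C + C*(4 + C)) (A(C) = 1/(C + (4 + C)*C) = 1/(C + C*(4 + C)))
-12042/A(Z(5, -17)) = -12042*(-12 - 6*(-17))*(5 + (-12 - 6*(-17))) = -12042*(-12 + 102)*(5 + (-12 + 102)) = -12042/(1/(90*(5 + 90))) = -12042/((1/90)/95) = -12042/((1/90)*(1/95)) = -12042/1/8550 = -12042*8550 = -102959100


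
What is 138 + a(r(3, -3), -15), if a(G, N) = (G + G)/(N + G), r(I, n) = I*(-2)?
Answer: 970/7 ≈ 138.57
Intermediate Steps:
r(I, n) = -2*I
a(G, N) = 2*G/(G + N) (a(G, N) = (2*G)/(G + N) = 2*G/(G + N))
138 + a(r(3, -3), -15) = 138 + 2*(-2*3)/(-2*3 - 15) = 138 + 2*(-6)/(-6 - 15) = 138 + 2*(-6)/(-21) = 138 + 2*(-6)*(-1/21) = 138 + 4/7 = 970/7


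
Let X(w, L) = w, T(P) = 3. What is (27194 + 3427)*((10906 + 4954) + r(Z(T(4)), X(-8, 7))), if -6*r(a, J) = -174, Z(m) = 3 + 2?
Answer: 486537069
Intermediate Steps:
Z(m) = 5
r(a, J) = 29 (r(a, J) = -⅙*(-174) = 29)
(27194 + 3427)*((10906 + 4954) + r(Z(T(4)), X(-8, 7))) = (27194 + 3427)*((10906 + 4954) + 29) = 30621*(15860 + 29) = 30621*15889 = 486537069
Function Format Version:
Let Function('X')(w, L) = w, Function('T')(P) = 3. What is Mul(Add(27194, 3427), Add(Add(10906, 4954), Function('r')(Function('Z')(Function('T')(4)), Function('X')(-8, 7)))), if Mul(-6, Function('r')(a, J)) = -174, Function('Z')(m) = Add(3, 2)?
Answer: 486537069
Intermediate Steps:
Function('Z')(m) = 5
Function('r')(a, J) = 29 (Function('r')(a, J) = Mul(Rational(-1, 6), -174) = 29)
Mul(Add(27194, 3427), Add(Add(10906, 4954), Function('r')(Function('Z')(Function('T')(4)), Function('X')(-8, 7)))) = Mul(Add(27194, 3427), Add(Add(10906, 4954), 29)) = Mul(30621, Add(15860, 29)) = Mul(30621, 15889) = 486537069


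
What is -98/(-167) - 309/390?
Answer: -4461/21710 ≈ -0.20548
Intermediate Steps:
-98/(-167) - 309/390 = -98*(-1/167) - 309*1/390 = 98/167 - 103/130 = -4461/21710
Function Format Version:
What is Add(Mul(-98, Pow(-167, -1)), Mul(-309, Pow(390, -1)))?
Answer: Rational(-4461, 21710) ≈ -0.20548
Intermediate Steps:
Add(Mul(-98, Pow(-167, -1)), Mul(-309, Pow(390, -1))) = Add(Mul(-98, Rational(-1, 167)), Mul(-309, Rational(1, 390))) = Add(Rational(98, 167), Rational(-103, 130)) = Rational(-4461, 21710)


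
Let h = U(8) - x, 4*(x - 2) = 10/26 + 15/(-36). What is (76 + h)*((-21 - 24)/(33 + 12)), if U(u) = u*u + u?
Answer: -91109/624 ≈ -146.01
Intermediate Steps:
U(u) = u + u² (U(u) = u² + u = u + u²)
x = 1243/624 (x = 2 + (10/26 + 15/(-36))/4 = 2 + (10*(1/26) + 15*(-1/36))/4 = 2 + (5/13 - 5/12)/4 = 2 + (¼)*(-5/156) = 2 - 5/624 = 1243/624 ≈ 1.9920)
h = 43685/624 (h = 8*(1 + 8) - 1*1243/624 = 8*9 - 1243/624 = 72 - 1243/624 = 43685/624 ≈ 70.008)
(76 + h)*((-21 - 24)/(33 + 12)) = (76 + 43685/624)*((-21 - 24)/(33 + 12)) = 91109*(-45/45)/624 = 91109*(-45*1/45)/624 = (91109/624)*(-1) = -91109/624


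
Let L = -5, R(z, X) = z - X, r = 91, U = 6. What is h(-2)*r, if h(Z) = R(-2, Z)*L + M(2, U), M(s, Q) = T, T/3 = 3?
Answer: 819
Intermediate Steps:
T = 9 (T = 3*3 = 9)
M(s, Q) = 9
h(Z) = 19 + 5*Z (h(Z) = (-2 - Z)*(-5) + 9 = (10 + 5*Z) + 9 = 19 + 5*Z)
h(-2)*r = (19 + 5*(-2))*91 = (19 - 10)*91 = 9*91 = 819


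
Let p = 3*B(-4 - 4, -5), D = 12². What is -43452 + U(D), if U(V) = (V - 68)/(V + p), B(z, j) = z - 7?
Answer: -4301672/99 ≈ -43451.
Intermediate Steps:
B(z, j) = -7 + z
D = 144
p = -45 (p = 3*(-7 + (-4 - 4)) = 3*(-7 - 8) = 3*(-15) = -45)
U(V) = (-68 + V)/(-45 + V) (U(V) = (V - 68)/(V - 45) = (-68 + V)/(-45 + V))
-43452 + U(D) = -43452 + (-68 + 144)/(-45 + 144) = -43452 + 76/99 = -4301672/99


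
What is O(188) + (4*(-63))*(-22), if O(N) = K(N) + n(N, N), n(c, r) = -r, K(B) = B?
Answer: 5544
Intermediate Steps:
O(N) = 0 (O(N) = N - N = 0)
O(188) + (4*(-63))*(-22) = 0 + (4*(-63))*(-22) = 0 - 252*(-22) = 0 + 5544 = 5544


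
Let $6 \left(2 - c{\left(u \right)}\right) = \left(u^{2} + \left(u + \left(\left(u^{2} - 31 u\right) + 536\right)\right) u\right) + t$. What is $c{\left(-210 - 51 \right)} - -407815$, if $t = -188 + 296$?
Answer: $3723630$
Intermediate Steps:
$t = 108$
$c{\left(u \right)} = -16 - \frac{u^{2}}{6} - \frac{u \left(536 + u^{2} - 30 u\right)}{6}$ ($c{\left(u \right)} = 2 - \frac{\left(u^{2} + \left(u + \left(\left(u^{2} - 31 u\right) + 536\right)\right) u\right) + 108}{6} = 2 - \frac{\left(u^{2} + \left(u + \left(536 + u^{2} - 31 u\right)\right) u\right) + 108}{6} = 2 - \frac{\left(u^{2} + \left(536 + u^{2} - 30 u\right) u\right) + 108}{6} = 2 - \frac{\left(u^{2} + u \left(536 + u^{2} - 30 u\right)\right) + 108}{6} = 2 - \frac{108 + u^{2} + u \left(536 + u^{2} - 30 u\right)}{6} = 2 - \left(18 + \frac{u^{2}}{6} + \frac{u \left(536 + u^{2} - 30 u\right)}{6}\right) = -16 - \frac{u^{2}}{6} - \frac{u \left(536 + u^{2} - 30 u\right)}{6}$)
$c{\left(-210 - 51 \right)} - -407815 = \left(-16 - \frac{268 \left(-210 - 51\right)}{3} - \frac{\left(-210 - 51\right)^{3}}{6} + \frac{29 \left(-210 - 51\right)^{2}}{6}\right) - -407815 = \left(-16 - \frac{268 \left(-210 - 51\right)}{3} - \frac{\left(-210 - 51\right)^{3}}{6} + \frac{29 \left(-210 - 51\right)^{2}}{6}\right) + 407815 = \left(-16 - -23316 - \frac{\left(-261\right)^{3}}{6} + \frac{29 \left(-261\right)^{2}}{6}\right) + 407815 = \left(-16 + 23316 - - \frac{5926527}{2} + \frac{29}{6} \cdot 68121\right) + 407815 = \left(-16 + 23316 + \frac{5926527}{2} + \frac{658503}{2}\right) + 407815 = 3315815 + 407815 = 3723630$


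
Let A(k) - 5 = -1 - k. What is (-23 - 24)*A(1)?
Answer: -141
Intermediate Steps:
A(k) = 4 - k (A(k) = 5 + (-1 - k) = 4 - k)
(-23 - 24)*A(1) = (-23 - 24)*(4 - 1*1) = -47*(4 - 1) = -47*3 = -141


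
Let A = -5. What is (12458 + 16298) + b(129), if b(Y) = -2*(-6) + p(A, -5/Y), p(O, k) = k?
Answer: 3711067/129 ≈ 28768.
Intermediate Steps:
b(Y) = 12 - 5/Y (b(Y) = -2*(-6) - 5/Y = 12 - 5/Y)
(12458 + 16298) + b(129) = (12458 + 16298) + (12 - 5/129) = 28756 + (12 - 5*1/129) = 28756 + (12 - 5/129) = 28756 + 1543/129 = 3711067/129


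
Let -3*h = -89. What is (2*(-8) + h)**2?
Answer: 1681/9 ≈ 186.78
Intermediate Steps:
h = 89/3 (h = -1/3*(-89) = 89/3 ≈ 29.667)
(2*(-8) + h)**2 = (2*(-8) + 89/3)**2 = (-16 + 89/3)**2 = (41/3)**2 = 1681/9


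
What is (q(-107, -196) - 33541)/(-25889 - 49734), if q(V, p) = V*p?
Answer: 12569/75623 ≈ 0.16621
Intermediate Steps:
(q(-107, -196) - 33541)/(-25889 - 49734) = (-107*(-196) - 33541)/(-25889 - 49734) = (20972 - 33541)/(-75623) = -12569*(-1/75623) = 12569/75623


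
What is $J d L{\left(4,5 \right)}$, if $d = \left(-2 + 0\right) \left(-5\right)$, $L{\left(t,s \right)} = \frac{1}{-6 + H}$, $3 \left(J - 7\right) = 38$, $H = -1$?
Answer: $- \frac{590}{21} \approx -28.095$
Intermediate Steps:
$J = \frac{59}{3}$ ($J = 7 + \frac{1}{3} \cdot 38 = 7 + \frac{38}{3} = \frac{59}{3} \approx 19.667$)
$L{\left(t,s \right)} = - \frac{1}{7}$ ($L{\left(t,s \right)} = \frac{1}{-6 - 1} = \frac{1}{-7} = - \frac{1}{7}$)
$d = 10$ ($d = \left(-2\right) \left(-5\right) = 10$)
$J d L{\left(4,5 \right)} = \frac{59}{3} \cdot 10 \left(- \frac{1}{7}\right) = \frac{590}{3} \left(- \frac{1}{7}\right) = - \frac{590}{21}$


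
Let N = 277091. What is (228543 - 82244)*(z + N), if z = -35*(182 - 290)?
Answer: 41091146429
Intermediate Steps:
z = 3780 (z = -35*(-108) = 3780)
(228543 - 82244)*(z + N) = (228543 - 82244)*(3780 + 277091) = 146299*280871 = 41091146429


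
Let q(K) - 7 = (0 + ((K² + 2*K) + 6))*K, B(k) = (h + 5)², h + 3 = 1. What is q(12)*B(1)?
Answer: 18855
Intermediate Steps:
h = -2 (h = -3 + 1 = -2)
B(k) = 9 (B(k) = (-2 + 5)² = 3² = 9)
q(K) = 7 + K*(6 + K² + 2*K) (q(K) = 7 + (0 + ((K² + 2*K) + 6))*K = 7 + (0 + (6 + K² + 2*K))*K = 7 + (6 + K² + 2*K)*K = 7 + K*(6 + K² + 2*K))
q(12)*B(1) = (7 + 12³ + 2*12² + 6*12)*9 = (7 + 1728 + 2*144 + 72)*9 = (7 + 1728 + 288 + 72)*9 = 2095*9 = 18855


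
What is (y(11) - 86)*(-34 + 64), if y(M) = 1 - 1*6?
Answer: -2730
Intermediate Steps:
y(M) = -5 (y(M) = 1 - 6 = -5)
(y(11) - 86)*(-34 + 64) = (-5 - 86)*(-34 + 64) = -91*30 = -2730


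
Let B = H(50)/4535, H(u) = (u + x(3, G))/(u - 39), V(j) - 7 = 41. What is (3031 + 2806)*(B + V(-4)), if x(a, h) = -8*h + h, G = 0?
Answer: 2795374322/9977 ≈ 2.8018e+5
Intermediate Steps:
x(a, h) = -7*h
V(j) = 48 (V(j) = 7 + 41 = 48)
H(u) = u/(-39 + u) (H(u) = (u - 7*0)/(u - 39) = (u + 0)/(-39 + u) = u/(-39 + u))
B = 10/9977 (B = (50/(-39 + 50))/4535 = (50/11)*(1/4535) = 10/9977 ≈ 0.0010023)
(3031 + 2806)*(B + V(-4)) = (3031 + 2806)*(10/9977 + 48) = 5837*(478906/9977) = 2795374322/9977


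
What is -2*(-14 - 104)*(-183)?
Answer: -43188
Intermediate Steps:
-2*(-14 - 104)*(-183) = -2*(-118)*(-183) = 236*(-183) = -43188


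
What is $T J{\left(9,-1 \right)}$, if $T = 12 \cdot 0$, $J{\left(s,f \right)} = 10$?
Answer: $0$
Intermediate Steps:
$T = 0$
$T J{\left(9,-1 \right)} = 0 \cdot 10 = 0$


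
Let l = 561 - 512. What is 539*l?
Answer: 26411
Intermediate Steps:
l = 49
539*l = 539*49 = 26411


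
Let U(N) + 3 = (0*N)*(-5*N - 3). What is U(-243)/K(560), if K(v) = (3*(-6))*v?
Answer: 1/3360 ≈ 0.00029762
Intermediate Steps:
K(v) = -18*v
U(N) = -3 (U(N) = -3 + (0*N)*(-5*N - 3) = -3 + 0*(-3 - 5*N) = -3 + 0 = -3)
U(-243)/K(560) = -3/((-18*560)) = -3/(-10080) = -3*(-1/10080) = 1/3360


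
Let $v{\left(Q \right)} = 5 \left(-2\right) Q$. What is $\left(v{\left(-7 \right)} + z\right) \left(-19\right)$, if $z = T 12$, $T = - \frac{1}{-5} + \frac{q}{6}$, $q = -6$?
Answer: $- \frac{5738}{5} \approx -1147.6$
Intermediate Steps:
$T = - \frac{4}{5}$ ($T = - \frac{1}{-5} - \frac{6}{6} = \left(-1\right) \left(- \frac{1}{5}\right) - 1 = \frac{1}{5} - 1 = - \frac{4}{5} \approx -0.8$)
$v{\left(Q \right)} = - 10 Q$
$z = - \frac{48}{5}$ ($z = \left(- \frac{4}{5}\right) 12 = - \frac{48}{5} \approx -9.6$)
$\left(v{\left(-7 \right)} + z\right) \left(-19\right) = \left(\left(-10\right) \left(-7\right) - \frac{48}{5}\right) \left(-19\right) = \left(70 - \frac{48}{5}\right) \left(-19\right) = \frac{302}{5} \left(-19\right) = - \frac{5738}{5}$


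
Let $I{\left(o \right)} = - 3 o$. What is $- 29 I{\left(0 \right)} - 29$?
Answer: $-29$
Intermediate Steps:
$- 29 I{\left(0 \right)} - 29 = - 29 \left(\left(-3\right) 0\right) - 29 = \left(-29\right) 0 - 29 = 0 - 29 = -29$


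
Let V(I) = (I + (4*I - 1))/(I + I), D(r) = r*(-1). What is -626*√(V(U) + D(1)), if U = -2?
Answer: -313*√7 ≈ -828.12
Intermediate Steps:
D(r) = -r
V(I) = (-1 + 5*I)/(2*I) (V(I) = (I + (-1 + 4*I))/((2*I)) = (-1 + 5*I)*(1/(2*I)) = (-1 + 5*I)/(2*I))
-626*√(V(U) + D(1)) = -626*√((½)*(-1 + 5*(-2))/(-2) - 1*1) = -626*√((½)*(-½)*(-1 - 10) - 1) = -626*√((½)*(-½)*(-11) - 1) = -626*√(11/4 - 1) = -313*√7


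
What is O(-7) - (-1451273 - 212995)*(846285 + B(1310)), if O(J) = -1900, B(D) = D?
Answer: 1410625233560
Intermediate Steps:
O(-7) - (-1451273 - 212995)*(846285 + B(1310)) = -1900 - (-1451273 - 212995)*(846285 + 1310) = -1900 - (-1664268)*847595 = -1900 - 1*(-1410625235460) = -1900 + 1410625235460 = 1410625233560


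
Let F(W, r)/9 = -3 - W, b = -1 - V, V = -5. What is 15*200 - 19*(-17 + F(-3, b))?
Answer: 3323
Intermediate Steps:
b = 4 (b = -1 - 1*(-5) = -1 + 5 = 4)
F(W, r) = -27 - 9*W (F(W, r) = 9*(-3 - W) = -27 - 9*W)
15*200 - 19*(-17 + F(-3, b)) = 15*200 - 19*(-17 + (-27 - 9*(-3))) = 3000 - 19*(-17 + (-27 + 27)) = 3000 - 19*(-17 + 0) = 3000 - 19*(-17) = 3000 + 323 = 3323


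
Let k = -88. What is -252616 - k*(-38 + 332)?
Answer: -226744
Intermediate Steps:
-252616 - k*(-38 + 332) = -252616 - (-88)*(-38 + 332) = -252616 - (-88)*294 = -252616 - 1*(-25872) = -252616 + 25872 = -226744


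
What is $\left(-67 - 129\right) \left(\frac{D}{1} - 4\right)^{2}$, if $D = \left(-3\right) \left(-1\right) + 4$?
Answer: $-1764$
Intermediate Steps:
$D = 7$ ($D = 3 + 4 = 7$)
$\left(-67 - 129\right) \left(\frac{D}{1} - 4\right)^{2} = \left(-67 - 129\right) \left(\frac{7}{1} - 4\right)^{2} = - 196 \left(7 \cdot 1 - 4\right)^{2} = - 196 \left(7 - 4\right)^{2} = - 196 \cdot 3^{2} = \left(-196\right) 9 = -1764$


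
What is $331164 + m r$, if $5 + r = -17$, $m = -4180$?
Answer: $423124$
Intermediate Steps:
$r = -22$ ($r = -5 - 17 = -22$)
$331164 + m r = 331164 - -91960 = 331164 + 91960 = 423124$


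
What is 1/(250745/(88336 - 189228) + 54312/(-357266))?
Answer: -1638421876/4321014067 ≈ -0.37918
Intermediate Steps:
1/(250745/(88336 - 189228) + 54312/(-357266)) = 1/(250745/(-100892) + 54312*(-1/357266)) = 1/(250745*(-1/100892) - 27156/178633) = 1/(-22795/9172 - 27156/178633) = 1/(-4321014067/1638421876) = -1638421876/4321014067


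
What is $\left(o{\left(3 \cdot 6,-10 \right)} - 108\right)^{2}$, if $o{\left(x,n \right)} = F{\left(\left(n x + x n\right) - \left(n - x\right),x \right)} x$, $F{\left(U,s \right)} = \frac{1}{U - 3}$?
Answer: $\frac{1310295204}{112225} \approx 11676.0$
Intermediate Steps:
$F{\left(U,s \right)} = \frac{1}{-3 + U}$
$o{\left(x,n \right)} = \frac{x}{-3 + x - n + 2 n x}$ ($o{\left(x,n \right)} = \frac{x}{-3 - \left(n - x - n x - x n\right)} = \frac{x}{-3 - \left(n - x - 2 n x\right)} = \frac{x}{-3 + \left(x - n + 2 n x\right)} = \frac{x}{-3 + x - n + 2 n x}$)
$\left(o{\left(3 \cdot 6,-10 \right)} - 108\right)^{2} = \left(\frac{3 \cdot 6}{-3 + 3 \cdot 6 - -10 + 2 \left(-10\right) 3 \cdot 6} - 108\right)^{2} = \left(\frac{18}{-3 + 18 + 10 + 2 \left(-10\right) 18} - 108\right)^{2} = \left(\frac{18}{-3 + 18 + 10 - 360} - 108\right)^{2} = \left(\frac{18}{-335} - 108\right)^{2} = \left(18 \left(- \frac{1}{335}\right) - 108\right)^{2} = \left(- \frac{18}{335} - 108\right)^{2} = \left(- \frac{36198}{335}\right)^{2} = \frac{1310295204}{112225}$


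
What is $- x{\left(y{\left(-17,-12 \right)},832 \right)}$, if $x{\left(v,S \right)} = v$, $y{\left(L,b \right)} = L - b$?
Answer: $5$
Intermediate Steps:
$- x{\left(y{\left(-17,-12 \right)},832 \right)} = - (-17 - -12) = - (-17 + 12) = \left(-1\right) \left(-5\right) = 5$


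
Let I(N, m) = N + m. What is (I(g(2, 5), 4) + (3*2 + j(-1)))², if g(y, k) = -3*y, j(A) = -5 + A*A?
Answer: 0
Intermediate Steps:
j(A) = -5 + A²
(I(g(2, 5), 4) + (3*2 + j(-1)))² = ((-3*2 + 4) + (3*2 + (-5 + (-1)²)))² = ((-6 + 4) + (6 + (-5 + 1)))² = (-2 + (6 - 4))² = (-2 + 2)² = 0² = 0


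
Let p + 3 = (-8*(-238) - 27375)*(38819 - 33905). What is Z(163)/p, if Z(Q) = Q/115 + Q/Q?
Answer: -278/14393917155 ≈ -1.9314e-8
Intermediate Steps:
p = -125164497 (p = -3 + (-8*(-238) - 27375)*(38819 - 33905) = -3 + (1904 - 27375)*4914 = -3 - 25471*4914 = -3 - 125164494 = -125164497)
Z(Q) = 1 + Q/115 (Z(Q) = Q*(1/115) + 1 = Q/115 + 1 = 1 + Q/115)
Z(163)/p = (1 + (1/115)*163)/(-125164497) = (1 + 163/115)*(-1/125164497) = (278/115)*(-1/125164497) = -278/14393917155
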